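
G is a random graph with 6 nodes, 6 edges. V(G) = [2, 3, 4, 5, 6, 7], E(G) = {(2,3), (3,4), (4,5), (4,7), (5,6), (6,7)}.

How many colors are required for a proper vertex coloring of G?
Clique number ω(G) = 2 (lower bound: χ ≥ ω).
The graph is bipartite (no odd cycle), so 2 colors suffice: χ(G) = 2.
A valid 2-coloring: color 1: [2, 4, 6]; color 2: [3, 5, 7].

χ(G) = 2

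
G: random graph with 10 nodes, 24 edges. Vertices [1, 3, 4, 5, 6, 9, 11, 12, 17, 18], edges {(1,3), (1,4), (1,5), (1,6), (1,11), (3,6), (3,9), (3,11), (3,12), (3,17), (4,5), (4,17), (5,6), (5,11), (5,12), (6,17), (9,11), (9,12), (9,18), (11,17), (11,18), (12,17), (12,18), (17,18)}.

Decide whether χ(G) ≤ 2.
The clique on vertices [11, 17, 18] has size 3 > 2, so it alone needs 3 colors.

No, G is not 2-colorable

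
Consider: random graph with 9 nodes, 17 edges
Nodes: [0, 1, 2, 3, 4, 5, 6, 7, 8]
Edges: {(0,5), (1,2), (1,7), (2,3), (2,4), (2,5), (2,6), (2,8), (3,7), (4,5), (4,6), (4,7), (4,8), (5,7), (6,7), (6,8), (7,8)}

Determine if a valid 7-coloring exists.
A valid 7-coloring: color 1: [0, 2, 7]; color 2: [1, 3, 4]; color 3: [5, 8]; color 4: [6].
(χ(G) = 4 ≤ 7.)

Yes, G is 7-colorable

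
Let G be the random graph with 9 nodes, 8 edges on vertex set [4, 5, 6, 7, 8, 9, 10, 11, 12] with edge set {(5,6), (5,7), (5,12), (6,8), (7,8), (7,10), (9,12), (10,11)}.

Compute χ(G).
χ(G) = 2

Clique number ω(G) = 2 (lower bound: χ ≥ ω).
The graph is bipartite (no odd cycle), so 2 colors suffice: χ(G) = 2.
A valid 2-coloring: color 1: [4, 6, 7, 11, 12]; color 2: [5, 8, 9, 10].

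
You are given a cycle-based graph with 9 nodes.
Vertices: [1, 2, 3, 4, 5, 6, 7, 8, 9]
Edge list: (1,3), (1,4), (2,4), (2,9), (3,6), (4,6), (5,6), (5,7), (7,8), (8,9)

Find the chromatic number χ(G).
χ(G) = 3

Clique number ω(G) = 2 (lower bound: χ ≥ ω).
Odd cycle [4, 2, 9, 8, 7, 5, 6] needs 3 colors (χ ≥ 3).
The coloring below uses 3 colors, so χ(G) = 3.
A valid 3-coloring: color 1: [1, 2, 6, 8]; color 2: [3, 4, 5, 9]; color 3: [7].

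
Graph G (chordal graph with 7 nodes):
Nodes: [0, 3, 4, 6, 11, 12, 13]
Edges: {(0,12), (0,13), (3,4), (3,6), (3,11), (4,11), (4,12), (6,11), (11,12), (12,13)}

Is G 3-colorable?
A valid 3-coloring: color 1: [3, 12]; color 2: [0, 11]; color 3: [4, 6, 13].
(χ(G) = 3 ≤ 3.)

Yes, G is 3-colorable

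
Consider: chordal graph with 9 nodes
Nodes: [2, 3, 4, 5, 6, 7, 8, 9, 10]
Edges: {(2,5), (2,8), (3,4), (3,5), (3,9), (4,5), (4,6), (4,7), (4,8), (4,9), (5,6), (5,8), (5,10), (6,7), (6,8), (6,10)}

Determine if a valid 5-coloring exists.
Yes, G is 5-colorable

A valid 5-coloring: color 1: [5, 7, 9]; color 2: [2, 4, 10]; color 3: [3, 6]; color 4: [8].
(χ(G) = 4 ≤ 5.)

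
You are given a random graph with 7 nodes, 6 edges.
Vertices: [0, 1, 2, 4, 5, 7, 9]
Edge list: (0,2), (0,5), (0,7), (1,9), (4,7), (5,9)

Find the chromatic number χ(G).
Clique number ω(G) = 2 (lower bound: χ ≥ ω).
The graph is bipartite (no odd cycle), so 2 colors suffice: χ(G) = 2.
A valid 2-coloring: color 1: [0, 4, 9]; color 2: [1, 2, 5, 7].

χ(G) = 2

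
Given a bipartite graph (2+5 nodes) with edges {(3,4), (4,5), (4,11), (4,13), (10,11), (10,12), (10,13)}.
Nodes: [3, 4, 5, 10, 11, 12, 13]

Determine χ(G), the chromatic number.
χ(G) = 2

Clique number ω(G) = 2 (lower bound: χ ≥ ω).
The graph is bipartite (no odd cycle), so 2 colors suffice: χ(G) = 2.
A valid 2-coloring: color 1: [4, 10]; color 2: [3, 5, 11, 12, 13].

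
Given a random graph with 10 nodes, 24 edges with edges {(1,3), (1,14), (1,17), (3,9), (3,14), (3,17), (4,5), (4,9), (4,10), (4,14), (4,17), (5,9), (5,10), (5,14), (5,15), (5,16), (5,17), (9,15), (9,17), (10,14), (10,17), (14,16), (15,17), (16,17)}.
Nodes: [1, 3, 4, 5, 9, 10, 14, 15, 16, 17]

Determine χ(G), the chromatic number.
Clique number ω(G) = 4 (lower bound: χ ≥ ω).
The clique on [4, 5, 9, 17] has size 4, forcing χ ≥ 4, and the coloring below uses 4 colors, so χ(G) = 4.
A valid 4-coloring: color 1: [14, 17]; color 2: [3, 5]; color 3: [1, 9, 10, 16]; color 4: [4, 15].

χ(G) = 4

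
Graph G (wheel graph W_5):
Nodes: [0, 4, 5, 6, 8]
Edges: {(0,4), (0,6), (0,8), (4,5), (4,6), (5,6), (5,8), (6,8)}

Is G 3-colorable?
A valid 3-coloring: color 1: [6]; color 2: [0, 5]; color 3: [4, 8].
(χ(G) = 3 ≤ 3.)

Yes, G is 3-colorable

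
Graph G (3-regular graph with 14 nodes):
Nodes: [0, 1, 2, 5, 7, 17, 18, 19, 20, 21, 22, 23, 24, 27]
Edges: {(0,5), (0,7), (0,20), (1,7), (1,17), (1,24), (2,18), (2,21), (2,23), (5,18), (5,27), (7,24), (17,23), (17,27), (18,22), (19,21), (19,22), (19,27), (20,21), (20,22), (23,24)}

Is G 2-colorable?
No, G is not 2-colorable

The clique on vertices [1, 7, 24] has size 3 > 2, so it alone needs 3 colors.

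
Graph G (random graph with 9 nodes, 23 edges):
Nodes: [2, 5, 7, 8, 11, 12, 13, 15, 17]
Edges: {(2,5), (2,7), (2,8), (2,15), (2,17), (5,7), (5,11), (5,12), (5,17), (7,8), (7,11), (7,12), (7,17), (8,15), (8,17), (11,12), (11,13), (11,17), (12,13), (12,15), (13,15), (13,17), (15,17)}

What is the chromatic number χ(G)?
Clique number ω(G) = 4 (lower bound: χ ≥ ω).
The clique on [2, 8, 15, 17] has size 4, forcing χ ≥ 4, and the coloring below uses 4 colors, so χ(G) = 4.
A valid 4-coloring: color 1: [12, 17]; color 2: [7, 15]; color 3: [2, 11]; color 4: [5, 8, 13].

χ(G) = 4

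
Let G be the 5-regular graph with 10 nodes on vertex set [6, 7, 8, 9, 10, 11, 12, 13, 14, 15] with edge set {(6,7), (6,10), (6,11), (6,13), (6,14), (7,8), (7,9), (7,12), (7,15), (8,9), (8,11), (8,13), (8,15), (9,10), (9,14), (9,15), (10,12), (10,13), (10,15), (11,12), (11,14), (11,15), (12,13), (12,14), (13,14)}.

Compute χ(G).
χ(G) = 4

Clique number ω(G) = 4 (lower bound: χ ≥ ω).
The clique on [7, 8, 9, 15] has size 4, forcing χ ≥ 4, and the coloring below uses 4 colors, so χ(G) = 4.
A valid 4-coloring: color 1: [9, 11, 13]; color 2: [6, 12, 15]; color 3: [7, 10, 14]; color 4: [8].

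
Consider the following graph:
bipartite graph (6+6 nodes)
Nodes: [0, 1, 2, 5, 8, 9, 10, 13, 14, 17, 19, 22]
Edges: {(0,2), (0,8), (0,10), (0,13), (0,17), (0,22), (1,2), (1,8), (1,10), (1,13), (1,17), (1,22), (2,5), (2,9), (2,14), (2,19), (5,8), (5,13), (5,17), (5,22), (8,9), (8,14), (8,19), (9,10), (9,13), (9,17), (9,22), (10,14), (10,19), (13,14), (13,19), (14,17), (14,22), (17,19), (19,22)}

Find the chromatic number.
Clique number ω(G) = 2 (lower bound: χ ≥ ω).
The graph is bipartite (no odd cycle), so 2 colors suffice: χ(G) = 2.
A valid 2-coloring: color 1: [2, 8, 10, 13, 17, 22]; color 2: [0, 1, 5, 9, 14, 19].

χ(G) = 2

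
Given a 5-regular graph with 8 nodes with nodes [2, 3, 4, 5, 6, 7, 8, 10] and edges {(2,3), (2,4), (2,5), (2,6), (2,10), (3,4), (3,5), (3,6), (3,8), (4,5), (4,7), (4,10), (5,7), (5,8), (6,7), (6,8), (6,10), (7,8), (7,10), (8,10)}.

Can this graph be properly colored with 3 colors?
The clique on vertices [6, 7, 8, 10] has size 4 > 3, so it alone needs 4 colors.

No, G is not 3-colorable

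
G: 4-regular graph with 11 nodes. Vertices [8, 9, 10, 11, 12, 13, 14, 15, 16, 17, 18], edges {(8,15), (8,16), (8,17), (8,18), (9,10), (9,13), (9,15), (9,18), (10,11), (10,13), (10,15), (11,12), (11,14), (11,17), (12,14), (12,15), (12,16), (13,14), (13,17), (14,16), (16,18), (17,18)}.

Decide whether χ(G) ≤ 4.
Yes, G is 4-colorable

A valid 4-coloring: color 1: [11, 13, 15, 18]; color 2: [9, 16, 17]; color 3: [8, 10, 12]; color 4: [14].
(χ(G) = 4 ≤ 4.)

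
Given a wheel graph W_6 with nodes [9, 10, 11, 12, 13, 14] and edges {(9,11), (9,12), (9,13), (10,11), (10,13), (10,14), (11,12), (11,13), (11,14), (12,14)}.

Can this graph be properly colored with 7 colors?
Yes, G is 7-colorable

A valid 7-coloring: color 1: [11]; color 2: [12, 13]; color 3: [9, 10]; color 4: [14].
(χ(G) = 4 ≤ 7.)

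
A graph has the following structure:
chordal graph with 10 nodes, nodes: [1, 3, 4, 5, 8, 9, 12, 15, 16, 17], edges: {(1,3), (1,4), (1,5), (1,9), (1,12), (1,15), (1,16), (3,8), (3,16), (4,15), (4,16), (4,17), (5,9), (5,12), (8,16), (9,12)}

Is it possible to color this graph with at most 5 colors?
Yes, G is 5-colorable

A valid 5-coloring: color 1: [1, 8, 17]; color 2: [5, 15, 16]; color 3: [3, 4, 12]; color 4: [9].
(χ(G) = 4 ≤ 5.)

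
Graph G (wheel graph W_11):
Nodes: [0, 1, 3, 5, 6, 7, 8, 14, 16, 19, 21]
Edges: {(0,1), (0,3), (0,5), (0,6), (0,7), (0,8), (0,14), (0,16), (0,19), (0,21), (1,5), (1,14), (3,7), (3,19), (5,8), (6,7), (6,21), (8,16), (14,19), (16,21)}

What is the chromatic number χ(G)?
χ(G) = 3

Clique number ω(G) = 3 (lower bound: χ ≥ ω).
The clique on [0, 1, 5] has size 3, forcing χ ≥ 3, and the coloring below uses 3 colors, so χ(G) = 3.
A valid 3-coloring: color 1: [0]; color 2: [3, 5, 6, 14, 16]; color 3: [1, 7, 8, 19, 21].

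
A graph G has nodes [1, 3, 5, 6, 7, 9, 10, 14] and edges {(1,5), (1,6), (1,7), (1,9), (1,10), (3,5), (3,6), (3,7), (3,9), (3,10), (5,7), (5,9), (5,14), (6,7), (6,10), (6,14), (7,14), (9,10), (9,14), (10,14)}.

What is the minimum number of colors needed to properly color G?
Clique number ω(G) = 3 (lower bound: χ ≥ ω).
Odd cycle [6, 7, 5, 9, 10] needs 3 colors (χ ≥ 3).
Vertex 1 is adjacent to every vertex of [5, 6, 7, 9, 10], which already need 3 colors among themselves, so 1 needs a new color (χ ≥ 4).
The coloring below uses 4 colors, so χ(G) = 4.
A valid 4-coloring: color 1: [1, 3, 14]; color 2: [7, 9]; color 3: [5, 10]; color 4: [6].

χ(G) = 4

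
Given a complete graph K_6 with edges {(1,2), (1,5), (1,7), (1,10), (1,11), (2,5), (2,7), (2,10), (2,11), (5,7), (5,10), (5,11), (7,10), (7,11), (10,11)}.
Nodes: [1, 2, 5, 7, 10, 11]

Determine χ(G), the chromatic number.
Clique number ω(G) = 6 (lower bound: χ ≥ ω).
The clique on [1, 2, 5, 7, 10, 11] has size 6, forcing χ ≥ 6, and the coloring below uses 6 colors, so χ(G) = 6.
A valid 6-coloring: color 1: [10]; color 2: [11]; color 3: [7]; color 4: [2]; color 5: [5]; color 6: [1].

χ(G) = 6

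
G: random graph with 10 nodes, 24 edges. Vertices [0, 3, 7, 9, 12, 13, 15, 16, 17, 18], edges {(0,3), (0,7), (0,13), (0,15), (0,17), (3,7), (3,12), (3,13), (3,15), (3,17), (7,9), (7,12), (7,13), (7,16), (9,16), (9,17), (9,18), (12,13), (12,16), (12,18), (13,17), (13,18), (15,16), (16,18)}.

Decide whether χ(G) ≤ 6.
A valid 6-coloring: color 1: [3, 16]; color 2: [7, 15, 17, 18]; color 3: [9, 13]; color 4: [0, 12].
(χ(G) = 4 ≤ 6.)

Yes, G is 6-colorable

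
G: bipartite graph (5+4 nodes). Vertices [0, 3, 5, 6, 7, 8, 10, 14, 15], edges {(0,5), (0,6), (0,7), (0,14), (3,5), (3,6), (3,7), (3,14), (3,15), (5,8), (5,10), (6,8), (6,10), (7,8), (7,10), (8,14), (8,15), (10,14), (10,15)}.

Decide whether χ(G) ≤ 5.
A valid 5-coloring: color 1: [0, 3, 8, 10]; color 2: [5, 6, 7, 14, 15].
(χ(G) = 2 ≤ 5.)

Yes, G is 5-colorable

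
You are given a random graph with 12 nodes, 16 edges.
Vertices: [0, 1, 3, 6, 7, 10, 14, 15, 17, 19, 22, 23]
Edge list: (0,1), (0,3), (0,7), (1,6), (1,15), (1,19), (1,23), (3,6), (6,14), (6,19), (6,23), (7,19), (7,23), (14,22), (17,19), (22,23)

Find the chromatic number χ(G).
χ(G) = 3

Clique number ω(G) = 3 (lower bound: χ ≥ ω).
The clique on [1, 6, 19] has size 3, forcing χ ≥ 3, and the coloring below uses 3 colors, so χ(G) = 3.
A valid 3-coloring: color 1: [0, 6, 10, 15, 17, 22]; color 2: [1, 3, 7, 14]; color 3: [19, 23].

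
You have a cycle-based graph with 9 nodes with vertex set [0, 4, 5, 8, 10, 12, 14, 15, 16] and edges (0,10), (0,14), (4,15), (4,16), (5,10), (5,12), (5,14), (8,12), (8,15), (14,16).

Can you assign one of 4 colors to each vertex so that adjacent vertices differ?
Yes, G is 4-colorable

A valid 4-coloring: color 1: [4, 8, 10, 14]; color 2: [0, 5, 15, 16]; color 3: [12].
(χ(G) = 3 ≤ 4.)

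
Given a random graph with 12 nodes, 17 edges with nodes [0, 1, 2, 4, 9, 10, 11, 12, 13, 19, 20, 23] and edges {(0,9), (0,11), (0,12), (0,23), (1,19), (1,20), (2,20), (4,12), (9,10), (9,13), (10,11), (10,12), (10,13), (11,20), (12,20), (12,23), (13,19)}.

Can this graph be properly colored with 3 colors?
Yes, G is 3-colorable

A valid 3-coloring: color 1: [1, 2, 11, 12, 13]; color 2: [0, 4, 10, 19, 20]; color 3: [9, 23].
(χ(G) = 3 ≤ 3.)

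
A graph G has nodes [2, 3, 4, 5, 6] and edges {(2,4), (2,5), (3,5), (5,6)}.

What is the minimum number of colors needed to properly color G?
χ(G) = 2

Clique number ω(G) = 2 (lower bound: χ ≥ ω).
The graph is bipartite (no odd cycle), so 2 colors suffice: χ(G) = 2.
A valid 2-coloring: color 1: [4, 5]; color 2: [2, 3, 6].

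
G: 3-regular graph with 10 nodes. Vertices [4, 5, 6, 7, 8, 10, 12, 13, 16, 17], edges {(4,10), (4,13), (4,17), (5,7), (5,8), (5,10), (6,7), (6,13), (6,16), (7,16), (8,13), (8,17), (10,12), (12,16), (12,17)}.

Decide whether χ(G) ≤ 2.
No, G is not 2-colorable

The clique on vertices [6, 7, 16] has size 3 > 2, so it alone needs 3 colors.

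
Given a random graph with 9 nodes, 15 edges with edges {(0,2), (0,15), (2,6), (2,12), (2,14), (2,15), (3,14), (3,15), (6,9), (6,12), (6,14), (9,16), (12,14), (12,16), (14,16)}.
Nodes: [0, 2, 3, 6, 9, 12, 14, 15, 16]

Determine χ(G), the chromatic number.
Clique number ω(G) = 4 (lower bound: χ ≥ ω).
The clique on [2, 6, 12, 14] has size 4, forcing χ ≥ 4, and the coloring below uses 4 colors, so χ(G) = 4.
A valid 4-coloring: color 1: [2, 3, 16]; color 2: [9, 14, 15]; color 3: [0, 12]; color 4: [6].

χ(G) = 4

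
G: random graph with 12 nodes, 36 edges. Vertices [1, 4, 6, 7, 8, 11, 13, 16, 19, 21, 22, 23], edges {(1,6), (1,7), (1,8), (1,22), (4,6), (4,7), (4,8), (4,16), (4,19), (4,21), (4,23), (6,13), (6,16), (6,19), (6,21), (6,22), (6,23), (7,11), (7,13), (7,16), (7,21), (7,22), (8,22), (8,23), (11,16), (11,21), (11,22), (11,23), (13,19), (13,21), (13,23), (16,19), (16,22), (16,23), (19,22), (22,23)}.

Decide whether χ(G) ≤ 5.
A valid 5-coloring: color 1: [4, 13, 22]; color 2: [6, 8, 11]; color 3: [7, 19, 23]; color 4: [1, 16, 21].
(χ(G) = 4 ≤ 5.)

Yes, G is 5-colorable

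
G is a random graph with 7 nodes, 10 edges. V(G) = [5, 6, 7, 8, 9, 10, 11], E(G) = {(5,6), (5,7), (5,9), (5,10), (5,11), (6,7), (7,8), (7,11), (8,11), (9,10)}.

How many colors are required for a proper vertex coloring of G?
χ(G) = 3

Clique number ω(G) = 3 (lower bound: χ ≥ ω).
The clique on [7, 8, 11] has size 3, forcing χ ≥ 3, and the coloring below uses 3 colors, so χ(G) = 3.
A valid 3-coloring: color 1: [5, 8]; color 2: [7, 9]; color 3: [6, 10, 11].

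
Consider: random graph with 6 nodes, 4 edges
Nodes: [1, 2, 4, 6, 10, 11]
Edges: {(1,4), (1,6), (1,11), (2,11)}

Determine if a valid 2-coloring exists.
A valid 2-coloring: color 1: [1, 2, 10]; color 2: [4, 6, 11].
(χ(G) = 2 ≤ 2.)

Yes, G is 2-colorable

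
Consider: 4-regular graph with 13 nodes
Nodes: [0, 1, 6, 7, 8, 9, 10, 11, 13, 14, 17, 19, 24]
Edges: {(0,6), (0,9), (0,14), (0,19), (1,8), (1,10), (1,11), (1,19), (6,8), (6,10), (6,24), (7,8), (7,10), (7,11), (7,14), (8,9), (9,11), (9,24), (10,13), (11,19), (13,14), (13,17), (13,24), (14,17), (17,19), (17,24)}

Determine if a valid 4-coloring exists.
A valid 4-coloring: color 1: [0, 1, 7, 17]; color 2: [6, 9, 13, 19]; color 3: [8, 10, 11, 14, 24].
(χ(G) = 3 ≤ 4.)

Yes, G is 4-colorable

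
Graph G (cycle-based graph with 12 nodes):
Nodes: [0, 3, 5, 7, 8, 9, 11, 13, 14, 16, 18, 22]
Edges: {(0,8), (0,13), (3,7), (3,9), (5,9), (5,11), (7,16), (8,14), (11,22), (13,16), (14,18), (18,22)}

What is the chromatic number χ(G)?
Clique number ω(G) = 2 (lower bound: χ ≥ ω).
The graph is bipartite (no odd cycle), so 2 colors suffice: χ(G) = 2.
A valid 2-coloring: color 1: [0, 3, 5, 14, 16, 22]; color 2: [7, 8, 9, 11, 13, 18].

χ(G) = 2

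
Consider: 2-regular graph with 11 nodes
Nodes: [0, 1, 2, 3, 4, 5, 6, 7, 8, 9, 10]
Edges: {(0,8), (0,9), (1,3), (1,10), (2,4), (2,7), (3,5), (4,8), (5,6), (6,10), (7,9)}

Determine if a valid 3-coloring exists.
A valid 3-coloring: color 1: [1, 2, 5, 8, 9]; color 2: [0, 3, 4, 6, 7]; color 3: [10].
(χ(G) = 3 ≤ 3.)

Yes, G is 3-colorable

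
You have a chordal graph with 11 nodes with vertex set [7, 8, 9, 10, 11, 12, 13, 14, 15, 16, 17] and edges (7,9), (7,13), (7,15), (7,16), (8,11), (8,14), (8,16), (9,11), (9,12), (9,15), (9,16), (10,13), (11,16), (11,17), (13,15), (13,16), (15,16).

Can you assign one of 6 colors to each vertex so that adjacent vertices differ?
Yes, G is 6-colorable

A valid 6-coloring: color 1: [10, 12, 14, 16, 17]; color 2: [8, 9, 13]; color 3: [7, 11]; color 4: [15].
(χ(G) = 4 ≤ 6.)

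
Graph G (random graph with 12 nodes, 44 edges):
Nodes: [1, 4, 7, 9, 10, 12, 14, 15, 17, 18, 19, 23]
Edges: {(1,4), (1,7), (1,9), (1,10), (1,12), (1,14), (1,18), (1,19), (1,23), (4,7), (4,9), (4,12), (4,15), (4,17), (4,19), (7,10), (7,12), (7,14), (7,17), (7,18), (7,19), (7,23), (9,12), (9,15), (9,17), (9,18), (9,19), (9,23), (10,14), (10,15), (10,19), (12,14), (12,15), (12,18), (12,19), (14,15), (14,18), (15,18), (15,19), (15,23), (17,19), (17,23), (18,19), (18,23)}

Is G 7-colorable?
A valid 7-coloring: color 1: [1, 15, 17]; color 2: [14, 19, 23]; color 3: [7, 9]; color 4: [10, 12]; color 5: [4, 18].
(χ(G) = 5 ≤ 7.)

Yes, G is 7-colorable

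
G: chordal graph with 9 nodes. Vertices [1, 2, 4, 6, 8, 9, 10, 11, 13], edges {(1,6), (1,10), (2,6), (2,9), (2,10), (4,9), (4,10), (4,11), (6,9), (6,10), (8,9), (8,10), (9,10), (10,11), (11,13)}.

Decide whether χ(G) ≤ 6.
Yes, G is 6-colorable

A valid 6-coloring: color 1: [10, 13]; color 2: [1, 9, 11]; color 3: [4, 6, 8]; color 4: [2].
(χ(G) = 4 ≤ 6.)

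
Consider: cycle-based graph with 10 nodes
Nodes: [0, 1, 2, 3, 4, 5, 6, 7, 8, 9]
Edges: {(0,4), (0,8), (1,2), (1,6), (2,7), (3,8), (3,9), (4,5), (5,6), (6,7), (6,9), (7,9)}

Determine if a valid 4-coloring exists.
Yes, G is 4-colorable

A valid 4-coloring: color 1: [0, 2, 3, 6]; color 2: [1, 4, 8, 9]; color 3: [5, 7].
(χ(G) = 3 ≤ 4.)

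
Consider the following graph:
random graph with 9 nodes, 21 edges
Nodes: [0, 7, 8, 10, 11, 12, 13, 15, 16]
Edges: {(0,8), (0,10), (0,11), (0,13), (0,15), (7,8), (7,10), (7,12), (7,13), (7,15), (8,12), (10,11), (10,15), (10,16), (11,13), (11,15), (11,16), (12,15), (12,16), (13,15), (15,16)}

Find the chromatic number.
Clique number ω(G) = 4 (lower bound: χ ≥ ω).
The clique on [0, 10, 11, 15] has size 4, forcing χ ≥ 4, and the coloring below uses 4 colors, so χ(G) = 4.
A valid 4-coloring: color 1: [8, 15]; color 2: [10, 12, 13]; color 3: [7, 11]; color 4: [0, 16].

χ(G) = 4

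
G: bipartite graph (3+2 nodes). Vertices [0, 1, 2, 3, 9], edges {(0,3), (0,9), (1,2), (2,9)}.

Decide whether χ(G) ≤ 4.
A valid 4-coloring: color 1: [1, 3, 9]; color 2: [0, 2].
(χ(G) = 2 ≤ 4.)

Yes, G is 4-colorable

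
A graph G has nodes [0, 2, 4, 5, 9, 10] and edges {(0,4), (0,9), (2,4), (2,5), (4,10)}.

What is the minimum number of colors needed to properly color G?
χ(G) = 2

Clique number ω(G) = 2 (lower bound: χ ≥ ω).
The graph is bipartite (no odd cycle), so 2 colors suffice: χ(G) = 2.
A valid 2-coloring: color 1: [4, 5, 9]; color 2: [0, 2, 10].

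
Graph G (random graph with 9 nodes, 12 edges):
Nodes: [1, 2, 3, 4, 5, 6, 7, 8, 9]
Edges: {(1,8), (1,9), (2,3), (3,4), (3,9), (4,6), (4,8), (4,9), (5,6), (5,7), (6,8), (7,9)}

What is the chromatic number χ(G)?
Clique number ω(G) = 3 (lower bound: χ ≥ ω).
The clique on [4, 6, 8] has size 3, forcing χ ≥ 3, and the coloring below uses 3 colors, so χ(G) = 3.
A valid 3-coloring: color 1: [2, 5, 8, 9]; color 2: [1, 4, 7]; color 3: [3, 6].

χ(G) = 3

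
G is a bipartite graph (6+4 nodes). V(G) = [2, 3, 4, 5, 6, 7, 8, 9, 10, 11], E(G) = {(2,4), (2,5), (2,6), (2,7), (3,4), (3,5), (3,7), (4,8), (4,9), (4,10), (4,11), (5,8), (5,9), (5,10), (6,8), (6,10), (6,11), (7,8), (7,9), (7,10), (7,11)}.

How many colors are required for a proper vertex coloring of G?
χ(G) = 2

Clique number ω(G) = 2 (lower bound: χ ≥ ω).
The graph is bipartite (no odd cycle), so 2 colors suffice: χ(G) = 2.
A valid 2-coloring: color 1: [4, 5, 6, 7]; color 2: [2, 3, 8, 9, 10, 11].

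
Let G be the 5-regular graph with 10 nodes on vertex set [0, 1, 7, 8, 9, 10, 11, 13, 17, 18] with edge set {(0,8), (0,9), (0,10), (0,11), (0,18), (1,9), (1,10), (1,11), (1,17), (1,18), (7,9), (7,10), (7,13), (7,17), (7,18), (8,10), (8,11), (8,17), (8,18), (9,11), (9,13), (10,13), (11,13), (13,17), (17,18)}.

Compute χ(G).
Clique number ω(G) = 3 (lower bound: χ ≥ ω).
Suppose a proper 3-coloring c exists. The clique [0, 8, 10] takes 3 distinct colors; by symmetry let c(0) = 1, c(8) = 2, c(10) = 3.
- Vertex 11: neighbors [0, 8] already have colors [1, 2] ⇒ c(11) = 3.
- Vertex 9: neighbors [0, 11] already have colors [1, 3] ⇒ c(9) = 2.
- Vertex 7: neighbors [9, 10] already have colors [2, 3] ⇒ c(7) = 1.
- Vertex 13: neighbors [7, 9, 10] already have colors [1, 2, 3] — all 3 colors blocked. Contradiction.
The forced assignments end in a contradiction, so G has no proper 3-coloring (χ ≥ 4).
The coloring below uses 4 colors, so χ(G) = 4.
A valid 4-coloring: color 1: [0, 1, 13]; color 2: [7, 8]; color 3: [10, 11, 18]; color 4: [9, 17].

χ(G) = 4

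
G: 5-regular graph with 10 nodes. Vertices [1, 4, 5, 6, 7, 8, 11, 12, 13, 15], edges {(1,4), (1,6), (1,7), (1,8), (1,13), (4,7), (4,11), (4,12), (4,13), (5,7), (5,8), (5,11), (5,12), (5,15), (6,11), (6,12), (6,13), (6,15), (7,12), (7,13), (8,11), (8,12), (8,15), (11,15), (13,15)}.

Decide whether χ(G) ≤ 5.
A valid 5-coloring: color 1: [11, 12, 13]; color 2: [6, 7, 8]; color 3: [4, 15]; color 4: [1, 5].
(χ(G) = 4 ≤ 5.)

Yes, G is 5-colorable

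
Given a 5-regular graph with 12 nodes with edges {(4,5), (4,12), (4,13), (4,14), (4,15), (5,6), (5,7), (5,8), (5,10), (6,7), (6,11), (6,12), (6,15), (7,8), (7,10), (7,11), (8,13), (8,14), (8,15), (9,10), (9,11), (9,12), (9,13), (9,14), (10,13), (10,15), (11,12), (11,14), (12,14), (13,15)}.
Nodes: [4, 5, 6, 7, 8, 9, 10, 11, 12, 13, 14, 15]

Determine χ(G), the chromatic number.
Clique number ω(G) = 4 (lower bound: χ ≥ ω).
The clique on [9, 11, 12, 14] has size 4, forcing χ ≥ 4, and the coloring below uses 4 colors, so χ(G) = 4.
A valid 4-coloring: color 1: [4, 8, 10, 11]; color 2: [5, 12, 13]; color 3: [7, 9, 15]; color 4: [6, 14].

χ(G) = 4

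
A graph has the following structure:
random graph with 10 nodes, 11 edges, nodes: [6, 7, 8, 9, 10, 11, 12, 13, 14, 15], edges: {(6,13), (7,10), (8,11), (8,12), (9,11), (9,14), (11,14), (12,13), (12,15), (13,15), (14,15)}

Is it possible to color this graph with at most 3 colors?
Yes, G is 3-colorable

A valid 3-coloring: color 1: [6, 7, 11, 15]; color 2: [10, 12, 14]; color 3: [8, 9, 13].
(χ(G) = 3 ≤ 3.)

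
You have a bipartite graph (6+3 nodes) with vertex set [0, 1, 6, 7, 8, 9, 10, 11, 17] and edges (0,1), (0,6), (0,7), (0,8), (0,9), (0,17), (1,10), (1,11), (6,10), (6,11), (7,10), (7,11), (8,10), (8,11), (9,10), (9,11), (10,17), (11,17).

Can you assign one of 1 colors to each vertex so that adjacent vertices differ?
No, G is not 1-colorable

Edge (0,1) forces its endpoints to differ, so 1 color is not enough.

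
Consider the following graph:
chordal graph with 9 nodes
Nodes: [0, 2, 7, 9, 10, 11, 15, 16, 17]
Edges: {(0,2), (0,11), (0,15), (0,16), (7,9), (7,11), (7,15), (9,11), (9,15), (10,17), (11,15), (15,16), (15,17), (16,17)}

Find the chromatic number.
Clique number ω(G) = 4 (lower bound: χ ≥ ω).
The clique on [7, 9, 11, 15] has size 4, forcing χ ≥ 4, and the coloring below uses 4 colors, so χ(G) = 4.
A valid 4-coloring: color 1: [2, 10, 15]; color 2: [0, 7, 17]; color 3: [11, 16]; color 4: [9].

χ(G) = 4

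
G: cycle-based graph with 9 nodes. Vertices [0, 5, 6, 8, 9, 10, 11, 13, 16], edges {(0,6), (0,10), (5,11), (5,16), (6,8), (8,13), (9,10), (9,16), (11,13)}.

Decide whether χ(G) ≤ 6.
Yes, G is 6-colorable

A valid 6-coloring: color 1: [0, 5, 8, 9]; color 2: [6, 10, 11, 16]; color 3: [13].
(χ(G) = 3 ≤ 6.)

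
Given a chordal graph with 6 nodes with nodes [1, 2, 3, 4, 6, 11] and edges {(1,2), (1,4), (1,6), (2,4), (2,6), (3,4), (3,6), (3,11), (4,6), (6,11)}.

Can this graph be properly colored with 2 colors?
The clique on vertices [1, 2, 4, 6] has size 4 > 2, so it alone needs 4 colors.

No, G is not 2-colorable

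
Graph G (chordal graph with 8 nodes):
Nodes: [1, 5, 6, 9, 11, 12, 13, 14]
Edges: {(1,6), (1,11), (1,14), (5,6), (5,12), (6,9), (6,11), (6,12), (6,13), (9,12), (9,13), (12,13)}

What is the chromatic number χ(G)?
Clique number ω(G) = 4 (lower bound: χ ≥ ω).
The clique on [6, 9, 12, 13] has size 4, forcing χ ≥ 4, and the coloring below uses 4 colors, so χ(G) = 4.
A valid 4-coloring: color 1: [6, 14]; color 2: [1, 12]; color 3: [5, 11, 13]; color 4: [9].

χ(G) = 4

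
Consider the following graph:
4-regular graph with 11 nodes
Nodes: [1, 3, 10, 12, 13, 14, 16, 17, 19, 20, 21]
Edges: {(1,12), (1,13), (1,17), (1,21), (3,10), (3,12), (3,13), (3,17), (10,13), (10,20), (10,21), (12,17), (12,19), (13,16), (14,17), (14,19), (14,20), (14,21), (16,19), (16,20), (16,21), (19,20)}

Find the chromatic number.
χ(G) = 3

Clique number ω(G) = 3 (lower bound: χ ≥ ω).
The clique on [1, 12, 17] has size 3, forcing χ ≥ 3, and the coloring below uses 3 colors, so χ(G) = 3.
A valid 3-coloring: color 1: [1, 3, 14, 16]; color 2: [10, 17, 19]; color 3: [12, 13, 20, 21].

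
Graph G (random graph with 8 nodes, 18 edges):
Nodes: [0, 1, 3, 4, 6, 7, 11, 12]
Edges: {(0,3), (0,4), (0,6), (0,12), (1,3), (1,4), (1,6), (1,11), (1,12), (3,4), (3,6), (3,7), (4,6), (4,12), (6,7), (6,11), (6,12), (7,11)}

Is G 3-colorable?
No, G is not 3-colorable

The clique on vertices [0, 3, 4, 6] has size 4 > 3, so it alone needs 4 colors.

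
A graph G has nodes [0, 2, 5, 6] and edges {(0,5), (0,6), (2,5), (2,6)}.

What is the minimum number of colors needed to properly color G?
χ(G) = 2

Clique number ω(G) = 2 (lower bound: χ ≥ ω).
The graph is bipartite (no odd cycle), so 2 colors suffice: χ(G) = 2.
A valid 2-coloring: color 1: [0, 2]; color 2: [5, 6].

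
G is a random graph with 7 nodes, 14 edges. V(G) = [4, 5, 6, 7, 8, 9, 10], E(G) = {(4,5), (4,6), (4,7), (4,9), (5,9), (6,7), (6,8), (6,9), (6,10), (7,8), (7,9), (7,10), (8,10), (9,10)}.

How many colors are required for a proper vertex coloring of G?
χ(G) = 4

Clique number ω(G) = 4 (lower bound: χ ≥ ω).
The clique on [6, 7, 8, 10] has size 4, forcing χ ≥ 4, and the coloring below uses 4 colors, so χ(G) = 4.
A valid 4-coloring: color 1: [8, 9]; color 2: [5, 6]; color 3: [7]; color 4: [4, 10].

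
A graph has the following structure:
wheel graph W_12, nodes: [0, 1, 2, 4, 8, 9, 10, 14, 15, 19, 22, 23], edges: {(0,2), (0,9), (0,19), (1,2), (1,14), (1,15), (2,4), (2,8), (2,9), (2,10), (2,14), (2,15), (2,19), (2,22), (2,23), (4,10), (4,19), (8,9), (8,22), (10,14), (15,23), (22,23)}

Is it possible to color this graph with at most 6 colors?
A valid 6-coloring: color 1: [2]; color 2: [1, 8, 10, 19, 23]; color 3: [0, 4, 14, 15, 22]; color 4: [9].
(χ(G) = 4 ≤ 6.)

Yes, G is 6-colorable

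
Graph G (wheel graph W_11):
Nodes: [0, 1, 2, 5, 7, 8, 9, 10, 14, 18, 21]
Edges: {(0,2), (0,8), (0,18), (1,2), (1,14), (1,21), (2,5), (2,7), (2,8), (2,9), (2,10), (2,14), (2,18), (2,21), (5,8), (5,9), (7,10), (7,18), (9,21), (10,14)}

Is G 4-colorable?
Yes, G is 4-colorable

A valid 4-coloring: color 1: [2]; color 2: [1, 8, 9, 10, 18]; color 3: [0, 5, 7, 14, 21].
(χ(G) = 3 ≤ 4.)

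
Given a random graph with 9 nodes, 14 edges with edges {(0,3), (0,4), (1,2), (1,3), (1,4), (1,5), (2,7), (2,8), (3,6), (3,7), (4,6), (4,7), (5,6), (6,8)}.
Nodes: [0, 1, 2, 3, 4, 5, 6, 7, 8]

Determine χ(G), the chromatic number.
Clique number ω(G) = 2 (lower bound: χ ≥ ω).
Odd cycle [4, 7, 2, 8, 6] needs 3 colors (χ ≥ 3).
The coloring below uses 3 colors, so χ(G) = 3.
A valid 3-coloring: color 1: [3, 4, 5, 8]; color 2: [0, 1, 6, 7]; color 3: [2].

χ(G) = 3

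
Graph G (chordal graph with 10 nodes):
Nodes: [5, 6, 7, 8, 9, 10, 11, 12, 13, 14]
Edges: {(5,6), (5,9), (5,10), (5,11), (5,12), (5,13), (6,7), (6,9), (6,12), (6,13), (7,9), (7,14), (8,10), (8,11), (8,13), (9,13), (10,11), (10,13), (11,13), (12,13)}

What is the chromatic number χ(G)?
χ(G) = 4

Clique number ω(G) = 4 (lower bound: χ ≥ ω).
The clique on [8, 10, 11, 13] has size 4, forcing χ ≥ 4, and the coloring below uses 4 colors, so χ(G) = 4.
A valid 4-coloring: color 1: [7, 13]; color 2: [5, 8, 14]; color 3: [6, 11]; color 4: [9, 10, 12].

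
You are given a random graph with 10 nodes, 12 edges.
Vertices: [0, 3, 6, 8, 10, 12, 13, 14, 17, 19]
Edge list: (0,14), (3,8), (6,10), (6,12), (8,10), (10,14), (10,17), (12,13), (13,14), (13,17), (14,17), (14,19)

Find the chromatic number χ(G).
Clique number ω(G) = 3 (lower bound: χ ≥ ω).
The clique on [10, 14, 17] has size 3, forcing χ ≥ 3, and the coloring below uses 3 colors, so χ(G) = 3.
A valid 3-coloring: color 1: [8, 12, 14]; color 2: [0, 3, 10, 13, 19]; color 3: [6, 17].

χ(G) = 3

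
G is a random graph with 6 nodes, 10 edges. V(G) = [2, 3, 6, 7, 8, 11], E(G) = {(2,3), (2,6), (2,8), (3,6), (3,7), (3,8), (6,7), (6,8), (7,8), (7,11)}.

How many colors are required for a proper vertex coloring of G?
Clique number ω(G) = 4 (lower bound: χ ≥ ω).
The clique on [2, 3, 6, 8] has size 4, forcing χ ≥ 4, and the coloring below uses 4 colors, so χ(G) = 4.
A valid 4-coloring: color 1: [8, 11]; color 2: [6]; color 3: [2, 7]; color 4: [3].

χ(G) = 4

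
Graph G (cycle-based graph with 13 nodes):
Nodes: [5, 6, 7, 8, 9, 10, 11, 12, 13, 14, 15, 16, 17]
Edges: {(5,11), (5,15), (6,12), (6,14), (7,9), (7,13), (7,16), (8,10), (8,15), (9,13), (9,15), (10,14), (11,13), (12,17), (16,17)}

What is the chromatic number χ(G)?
Clique number ω(G) = 3 (lower bound: χ ≥ ω).
The clique on [7, 9, 13] has size 3, forcing χ ≥ 3, and the coloring below uses 3 colors, so χ(G) = 3.
A valid 3-coloring: color 1: [6, 10, 13, 15, 16]; color 2: [5, 8, 9, 12, 14]; color 3: [7, 11, 17].

χ(G) = 3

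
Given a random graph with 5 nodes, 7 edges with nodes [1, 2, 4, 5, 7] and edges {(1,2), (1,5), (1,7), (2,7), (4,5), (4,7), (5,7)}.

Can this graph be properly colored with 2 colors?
The clique on vertices [1, 2, 7] has size 3 > 2, so it alone needs 3 colors.

No, G is not 2-colorable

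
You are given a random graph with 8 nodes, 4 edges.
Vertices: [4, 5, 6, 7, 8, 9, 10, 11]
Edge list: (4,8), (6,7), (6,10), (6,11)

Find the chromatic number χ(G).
Clique number ω(G) = 2 (lower bound: χ ≥ ω).
The graph is bipartite (no odd cycle), so 2 colors suffice: χ(G) = 2.
A valid 2-coloring: color 1: [4, 5, 6, 9]; color 2: [7, 8, 10, 11].

χ(G) = 2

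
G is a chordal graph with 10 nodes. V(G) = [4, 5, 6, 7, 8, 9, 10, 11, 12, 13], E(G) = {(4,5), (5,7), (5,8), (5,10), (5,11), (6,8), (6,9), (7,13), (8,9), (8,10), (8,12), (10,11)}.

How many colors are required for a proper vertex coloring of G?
χ(G) = 3

Clique number ω(G) = 3 (lower bound: χ ≥ ω).
The clique on [5, 8, 10] has size 3, forcing χ ≥ 3, and the coloring below uses 3 colors, so χ(G) = 3.
A valid 3-coloring: color 1: [5, 9, 12, 13]; color 2: [4, 7, 8, 11]; color 3: [6, 10].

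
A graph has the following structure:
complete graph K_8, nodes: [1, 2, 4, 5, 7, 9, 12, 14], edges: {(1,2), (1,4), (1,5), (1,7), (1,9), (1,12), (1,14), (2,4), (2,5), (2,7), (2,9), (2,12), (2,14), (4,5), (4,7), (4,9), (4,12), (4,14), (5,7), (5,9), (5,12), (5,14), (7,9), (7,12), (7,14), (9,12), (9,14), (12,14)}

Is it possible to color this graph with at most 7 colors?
The clique on vertices [1, 2, 4, 5, 7, 9, 12, 14] has size 8 > 7, so it alone needs 8 colors.

No, G is not 7-colorable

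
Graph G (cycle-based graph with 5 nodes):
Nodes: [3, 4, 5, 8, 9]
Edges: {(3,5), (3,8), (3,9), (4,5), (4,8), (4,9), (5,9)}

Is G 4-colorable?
Yes, G is 4-colorable

A valid 4-coloring: color 1: [3, 4]; color 2: [8, 9]; color 3: [5].
(χ(G) = 3 ≤ 4.)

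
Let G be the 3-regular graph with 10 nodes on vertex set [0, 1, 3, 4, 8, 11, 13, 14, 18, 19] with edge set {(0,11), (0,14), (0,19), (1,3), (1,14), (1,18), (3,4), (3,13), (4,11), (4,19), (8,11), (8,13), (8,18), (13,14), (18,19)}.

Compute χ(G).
χ(G) = 3

Clique number ω(G) = 2 (lower bound: χ ≥ ω).
Odd cycle [18, 1, 3, 4, 11, 0, 19] needs 3 colors (χ ≥ 3).
The coloring below uses 3 colors, so χ(G) = 3.
A valid 3-coloring: color 1: [0, 1, 4, 8]; color 2: [11, 13, 18]; color 3: [3, 14, 19].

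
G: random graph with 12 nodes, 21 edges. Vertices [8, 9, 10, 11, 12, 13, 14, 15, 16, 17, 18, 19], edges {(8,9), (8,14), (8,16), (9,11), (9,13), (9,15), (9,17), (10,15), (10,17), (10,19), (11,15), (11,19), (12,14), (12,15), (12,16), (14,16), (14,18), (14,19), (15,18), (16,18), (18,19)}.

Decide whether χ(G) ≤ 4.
Yes, G is 4-colorable

A valid 4-coloring: color 1: [9, 10, 14]; color 2: [8, 11, 12, 13, 17, 18]; color 3: [15, 16, 19].
(χ(G) = 3 ≤ 4.)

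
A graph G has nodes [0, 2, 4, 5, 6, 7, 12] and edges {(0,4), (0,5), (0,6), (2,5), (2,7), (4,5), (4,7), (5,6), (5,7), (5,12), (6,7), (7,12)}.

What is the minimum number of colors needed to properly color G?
Clique number ω(G) = 3 (lower bound: χ ≥ ω).
The clique on [0, 4, 5] has size 3, forcing χ ≥ 3, and the coloring below uses 3 colors, so χ(G) = 3.
A valid 3-coloring: color 1: [5]; color 2: [0, 7]; color 3: [2, 4, 6, 12].

χ(G) = 3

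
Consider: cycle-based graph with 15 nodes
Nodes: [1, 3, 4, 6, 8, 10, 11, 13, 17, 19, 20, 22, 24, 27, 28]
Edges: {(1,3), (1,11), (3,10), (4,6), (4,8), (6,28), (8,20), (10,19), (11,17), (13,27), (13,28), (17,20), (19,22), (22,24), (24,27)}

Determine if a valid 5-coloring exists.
Yes, G is 5-colorable

A valid 5-coloring: color 1: [1, 6, 8, 10, 13, 17, 22]; color 2: [3, 4, 11, 19, 20, 24, 28]; color 3: [27].
(χ(G) = 3 ≤ 5.)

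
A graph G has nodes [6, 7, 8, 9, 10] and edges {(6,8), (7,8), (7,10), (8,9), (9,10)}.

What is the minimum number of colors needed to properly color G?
Clique number ω(G) = 2 (lower bound: χ ≥ ω).
The graph is bipartite (no odd cycle), so 2 colors suffice: χ(G) = 2.
A valid 2-coloring: color 1: [8, 10]; color 2: [6, 7, 9].

χ(G) = 2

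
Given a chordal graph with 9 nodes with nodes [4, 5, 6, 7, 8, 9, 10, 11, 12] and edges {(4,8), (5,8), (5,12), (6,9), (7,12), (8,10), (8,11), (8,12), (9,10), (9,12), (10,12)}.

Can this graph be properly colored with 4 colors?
Yes, G is 4-colorable

A valid 4-coloring: color 1: [4, 6, 11, 12]; color 2: [7, 8, 9]; color 3: [5, 10].
(χ(G) = 3 ≤ 4.)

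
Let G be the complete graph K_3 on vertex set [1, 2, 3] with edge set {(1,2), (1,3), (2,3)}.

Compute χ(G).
Clique number ω(G) = 3 (lower bound: χ ≥ ω).
The clique on [1, 2, 3] has size 3, forcing χ ≥ 3, and the coloring below uses 3 colors, so χ(G) = 3.
A valid 3-coloring: color 1: [3]; color 2: [2]; color 3: [1].

χ(G) = 3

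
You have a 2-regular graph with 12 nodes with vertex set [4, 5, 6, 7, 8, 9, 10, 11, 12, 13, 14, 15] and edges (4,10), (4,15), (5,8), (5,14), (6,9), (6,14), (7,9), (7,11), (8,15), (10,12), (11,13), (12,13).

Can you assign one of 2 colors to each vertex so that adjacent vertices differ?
A valid 2-coloring: color 1: [4, 8, 9, 11, 12, 14]; color 2: [5, 6, 7, 10, 13, 15].
(χ(G) = 2 ≤ 2.)

Yes, G is 2-colorable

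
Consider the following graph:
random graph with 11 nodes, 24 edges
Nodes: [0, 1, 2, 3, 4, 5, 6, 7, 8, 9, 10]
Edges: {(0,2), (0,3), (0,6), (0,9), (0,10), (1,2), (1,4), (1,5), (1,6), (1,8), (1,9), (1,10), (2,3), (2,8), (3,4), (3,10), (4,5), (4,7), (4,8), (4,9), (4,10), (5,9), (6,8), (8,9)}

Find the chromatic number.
χ(G) = 4

Clique number ω(G) = 4 (lower bound: χ ≥ ω).
The clique on [1, 4, 8, 9] has size 4, forcing χ ≥ 4, and the coloring below uses 4 colors, so χ(G) = 4.
A valid 4-coloring: color 1: [0, 1, 7]; color 2: [2, 4, 6]; color 3: [3, 5, 8]; color 4: [9, 10].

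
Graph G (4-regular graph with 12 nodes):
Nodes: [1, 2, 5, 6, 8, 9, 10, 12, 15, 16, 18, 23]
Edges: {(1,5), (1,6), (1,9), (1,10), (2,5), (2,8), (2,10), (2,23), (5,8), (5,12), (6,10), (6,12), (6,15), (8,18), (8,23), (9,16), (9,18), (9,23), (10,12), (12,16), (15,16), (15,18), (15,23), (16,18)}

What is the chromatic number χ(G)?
Clique number ω(G) = 3 (lower bound: χ ≥ ω).
The clique on [1, 6, 10] has size 3, forcing χ ≥ 3, and the coloring below uses 3 colors, so χ(G) = 3.
A valid 3-coloring: color 1: [1, 2, 12, 18]; color 2: [8, 9, 10, 15]; color 3: [5, 6, 16, 23].

χ(G) = 3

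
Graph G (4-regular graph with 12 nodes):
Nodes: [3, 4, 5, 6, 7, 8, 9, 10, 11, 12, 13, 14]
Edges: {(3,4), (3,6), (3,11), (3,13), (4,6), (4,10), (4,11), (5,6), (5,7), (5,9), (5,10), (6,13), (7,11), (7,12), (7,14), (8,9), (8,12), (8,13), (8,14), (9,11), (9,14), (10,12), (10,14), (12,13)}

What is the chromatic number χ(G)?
Clique number ω(G) = 3 (lower bound: χ ≥ ω).
The clique on [3, 4, 11] has size 3, forcing χ ≥ 3, and the coloring below uses 3 colors, so χ(G) = 3.
A valid 3-coloring: color 1: [4, 7, 9, 13]; color 2: [6, 8, 10, 11]; color 3: [3, 5, 12, 14].

χ(G) = 3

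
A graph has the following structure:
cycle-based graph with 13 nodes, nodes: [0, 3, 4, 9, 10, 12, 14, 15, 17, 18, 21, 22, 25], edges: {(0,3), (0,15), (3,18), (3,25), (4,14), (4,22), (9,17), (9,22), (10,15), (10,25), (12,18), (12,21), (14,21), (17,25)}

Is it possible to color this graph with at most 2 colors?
Odd cycle [10, 15, 0, 3, 25] needs 3 colors (χ ≥ 3).
Hence χ(G) ≥ 3 > 2, so no proper 2-coloring exists.

No, G is not 2-colorable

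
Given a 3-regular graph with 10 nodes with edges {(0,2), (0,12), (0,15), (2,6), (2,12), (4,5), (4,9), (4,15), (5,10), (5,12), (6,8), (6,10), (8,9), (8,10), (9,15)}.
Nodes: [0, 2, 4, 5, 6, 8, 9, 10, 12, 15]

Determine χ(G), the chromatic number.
χ(G) = 3

Clique number ω(G) = 3 (lower bound: χ ≥ ω).
The clique on [0, 2, 12] has size 3, forcing χ ≥ 3, and the coloring below uses 3 colors, so χ(G) = 3.
A valid 3-coloring: color 1: [2, 5, 8, 15]; color 2: [4, 10, 12]; color 3: [0, 6, 9].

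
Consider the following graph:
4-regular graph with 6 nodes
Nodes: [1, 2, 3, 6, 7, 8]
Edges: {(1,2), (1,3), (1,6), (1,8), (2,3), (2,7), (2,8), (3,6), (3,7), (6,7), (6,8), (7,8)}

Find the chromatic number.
Clique number ω(G) = 3 (lower bound: χ ≥ ω).
The clique on [1, 2, 8] has size 3, forcing χ ≥ 3, and the coloring below uses 3 colors, so χ(G) = 3.
A valid 3-coloring: color 1: [3, 8]; color 2: [1, 7]; color 3: [2, 6].

χ(G) = 3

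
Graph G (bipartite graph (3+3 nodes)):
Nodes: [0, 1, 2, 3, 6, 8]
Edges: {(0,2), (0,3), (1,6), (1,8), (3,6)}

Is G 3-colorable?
Yes, G is 3-colorable

A valid 3-coloring: color 1: [0, 6, 8]; color 2: [1, 2, 3].
(χ(G) = 2 ≤ 3.)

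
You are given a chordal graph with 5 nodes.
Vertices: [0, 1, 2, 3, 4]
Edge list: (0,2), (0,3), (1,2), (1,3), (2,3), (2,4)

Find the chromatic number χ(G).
Clique number ω(G) = 3 (lower bound: χ ≥ ω).
The clique on [0, 2, 3] has size 3, forcing χ ≥ 3, and the coloring below uses 3 colors, so χ(G) = 3.
A valid 3-coloring: color 1: [2]; color 2: [3, 4]; color 3: [0, 1].

χ(G) = 3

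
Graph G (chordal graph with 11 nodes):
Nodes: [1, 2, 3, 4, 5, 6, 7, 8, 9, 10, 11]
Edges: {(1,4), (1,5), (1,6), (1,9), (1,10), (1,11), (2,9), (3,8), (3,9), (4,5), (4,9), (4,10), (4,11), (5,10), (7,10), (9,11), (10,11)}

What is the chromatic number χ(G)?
Clique number ω(G) = 4 (lower bound: χ ≥ ω).
The clique on [1, 4, 9, 11] has size 4, forcing χ ≥ 4, and the coloring below uses 4 colors, so χ(G) = 4.
A valid 4-coloring: color 1: [1, 2, 3, 7]; color 2: [6, 8, 9, 10]; color 3: [4]; color 4: [5, 11].

χ(G) = 4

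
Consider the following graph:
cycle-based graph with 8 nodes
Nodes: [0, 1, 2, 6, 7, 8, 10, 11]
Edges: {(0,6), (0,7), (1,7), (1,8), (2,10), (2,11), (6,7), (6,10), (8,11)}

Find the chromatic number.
χ(G) = 3

Clique number ω(G) = 3 (lower bound: χ ≥ ω).
The clique on [0, 6, 7] has size 3, forcing χ ≥ 3, and the coloring below uses 3 colors, so χ(G) = 3.
A valid 3-coloring: color 1: [2, 7, 8]; color 2: [1, 6, 11]; color 3: [0, 10].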